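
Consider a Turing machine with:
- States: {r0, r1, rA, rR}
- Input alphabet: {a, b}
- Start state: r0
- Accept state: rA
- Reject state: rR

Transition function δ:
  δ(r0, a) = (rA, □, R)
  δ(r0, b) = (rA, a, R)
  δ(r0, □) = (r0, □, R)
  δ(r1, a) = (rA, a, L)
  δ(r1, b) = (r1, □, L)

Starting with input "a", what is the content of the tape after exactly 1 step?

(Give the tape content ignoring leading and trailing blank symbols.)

Execution trace:
Initial: [r0]a
Step 1: δ(r0, a) = (rA, □, R) → □[rA]□

The machine reaches the accept state rA and halts.

After 1 step, the tape (ignoring leading/trailing blanks) is: □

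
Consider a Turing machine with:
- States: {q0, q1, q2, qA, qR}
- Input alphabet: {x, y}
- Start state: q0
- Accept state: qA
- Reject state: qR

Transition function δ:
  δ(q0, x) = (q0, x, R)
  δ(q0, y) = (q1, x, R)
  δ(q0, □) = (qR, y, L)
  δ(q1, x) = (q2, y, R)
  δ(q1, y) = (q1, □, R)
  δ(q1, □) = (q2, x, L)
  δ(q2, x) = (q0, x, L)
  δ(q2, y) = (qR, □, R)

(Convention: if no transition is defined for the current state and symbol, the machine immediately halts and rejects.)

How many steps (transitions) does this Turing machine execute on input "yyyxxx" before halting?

Execution trace:
Initial: [q0]yyyxxx
Step 1: δ(q0, y) = (q1, x, R) → x[q1]yyxxx
Step 2: δ(q1, y) = (q1, □, R) → x□[q1]yxxx
Step 3: δ(q1, y) = (q1, □, R) → x□□[q1]xxx
Step 4: δ(q1, x) = (q2, y, R) → x□□y[q2]xx
Step 5: δ(q2, x) = (q0, x, L) → x□□[q0]yxx
Step 6: δ(q0, y) = (q1, x, R) → x□□x[q1]xx
Step 7: δ(q1, x) = (q2, y, R) → x□□xy[q2]x
Step 8: δ(q2, x) = (q0, x, L) → x□□x[q0]yx
Step 9: δ(q0, y) = (q1, x, R) → x□□xx[q1]x
Step 10: δ(q1, x) = (q2, y, R) → x□□xxy[q2]□

No transition is defined for δ(q2, □). By convention the machine halts and rejects.

The machine executed 10 steps before halting.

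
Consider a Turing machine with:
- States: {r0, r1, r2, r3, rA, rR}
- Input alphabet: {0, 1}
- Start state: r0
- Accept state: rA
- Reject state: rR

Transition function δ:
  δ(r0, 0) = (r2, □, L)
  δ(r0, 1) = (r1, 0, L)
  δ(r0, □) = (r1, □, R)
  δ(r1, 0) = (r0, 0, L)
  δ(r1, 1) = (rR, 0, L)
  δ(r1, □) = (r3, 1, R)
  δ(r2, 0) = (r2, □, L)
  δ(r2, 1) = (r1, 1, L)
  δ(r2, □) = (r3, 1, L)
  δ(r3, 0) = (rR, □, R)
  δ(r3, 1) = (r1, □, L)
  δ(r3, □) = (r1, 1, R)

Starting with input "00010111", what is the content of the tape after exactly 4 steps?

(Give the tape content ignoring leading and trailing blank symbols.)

Execution trace:
Initial: [r0]00010111
Step 1: δ(r0, 0) = (r2, □, L) → [r2]□□0010111
Step 2: δ(r2, □) = (r3, 1, L) → [r3]□1□0010111
Step 3: δ(r3, □) = (r1, 1, R) → 1[r1]1□0010111
Step 4: δ(r1, 1) = (rR, 0, L) → [rR]10□0010111

The machine reaches the reject state rR and halts.

After 4 steps, the tape (ignoring leading/trailing blanks) is: 10□0010111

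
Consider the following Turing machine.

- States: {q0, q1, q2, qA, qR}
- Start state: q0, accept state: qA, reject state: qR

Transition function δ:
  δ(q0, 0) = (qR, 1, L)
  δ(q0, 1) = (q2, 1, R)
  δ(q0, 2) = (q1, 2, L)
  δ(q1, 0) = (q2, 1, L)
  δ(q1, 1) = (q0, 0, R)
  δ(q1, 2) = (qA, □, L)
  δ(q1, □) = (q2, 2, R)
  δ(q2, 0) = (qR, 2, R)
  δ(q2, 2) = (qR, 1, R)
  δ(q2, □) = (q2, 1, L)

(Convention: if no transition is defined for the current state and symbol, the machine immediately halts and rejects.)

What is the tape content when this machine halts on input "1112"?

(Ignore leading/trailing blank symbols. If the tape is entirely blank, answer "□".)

Execution trace:
Initial: [q0]1112
Step 1: δ(q0, 1) = (q2, 1, R) → 1[q2]112

No transition is defined for δ(q2, 1). By convention the machine halts and rejects.

Final tape (ignoring leading/trailing blanks): 1112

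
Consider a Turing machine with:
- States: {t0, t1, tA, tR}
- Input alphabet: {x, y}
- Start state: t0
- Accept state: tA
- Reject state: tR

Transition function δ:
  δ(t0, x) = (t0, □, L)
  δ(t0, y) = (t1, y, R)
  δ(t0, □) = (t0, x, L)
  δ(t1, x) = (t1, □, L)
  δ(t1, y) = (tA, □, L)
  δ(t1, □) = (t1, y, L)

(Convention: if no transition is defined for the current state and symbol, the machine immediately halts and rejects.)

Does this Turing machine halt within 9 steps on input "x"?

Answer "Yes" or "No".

Execution trace:
Initial: [t0]x
Step 1: δ(t0, x) = (t0, □, L) → [t0]□□
Step 2: δ(t0, □) = (t0, x, L) → [t0]□x□
Step 3: δ(t0, □) = (t0, x, L) → [t0]□xx□
Step 4: δ(t0, □) = (t0, x, L) → [t0]□xxx□
Step 5: δ(t0, □) = (t0, x, L) → [t0]□xxxx□
Step 6: δ(t0, □) = (t0, x, L) → [t0]□xxxxx□
Step 7: δ(t0, □) = (t0, x, L) → [t0]□xxxxxx□
Step 8: δ(t0, □) = (t0, x, L) → [t0]□xxxxxxx□
Step 9: δ(t0, □) = (t0, x, L) → [t0]□xxxxxxxx□

The machine has not reached a halting state after 9 steps.
The machine did not halt within the 9-step bound.

Answer: No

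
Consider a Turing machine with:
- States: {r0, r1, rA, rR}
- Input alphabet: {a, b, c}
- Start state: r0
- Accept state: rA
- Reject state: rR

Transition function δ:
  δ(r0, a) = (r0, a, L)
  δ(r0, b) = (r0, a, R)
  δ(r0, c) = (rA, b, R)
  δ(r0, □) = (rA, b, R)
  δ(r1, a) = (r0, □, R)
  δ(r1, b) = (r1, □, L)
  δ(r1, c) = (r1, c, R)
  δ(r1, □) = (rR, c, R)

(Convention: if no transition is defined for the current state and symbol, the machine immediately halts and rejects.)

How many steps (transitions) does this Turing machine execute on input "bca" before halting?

Execution trace:
Initial: [r0]bca
Step 1: δ(r0, b) = (r0, a, R) → a[r0]ca
Step 2: δ(r0, c) = (rA, b, R) → ab[rA]a

The machine reaches the accept state rA and halts.

The machine executed 2 steps before halting.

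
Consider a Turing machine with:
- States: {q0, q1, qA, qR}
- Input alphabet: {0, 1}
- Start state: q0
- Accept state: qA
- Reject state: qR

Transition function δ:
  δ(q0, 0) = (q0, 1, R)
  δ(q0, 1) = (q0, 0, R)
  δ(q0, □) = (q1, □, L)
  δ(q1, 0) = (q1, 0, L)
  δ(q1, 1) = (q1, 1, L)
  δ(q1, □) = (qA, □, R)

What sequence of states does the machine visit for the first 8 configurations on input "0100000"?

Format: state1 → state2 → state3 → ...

Execution trace:
Initial: [q0]0100000
Step 1: δ(q0, 0) = (q0, 1, R) → 1[q0]100000
Step 2: δ(q0, 1) = (q0, 0, R) → 10[q0]00000
Step 3: δ(q0, 0) = (q0, 1, R) → 101[q0]0000
Step 4: δ(q0, 0) = (q0, 1, R) → 1011[q0]000
Step 5: δ(q0, 0) = (q0, 1, R) → 10111[q0]00
Step 6: δ(q0, 0) = (q0, 1, R) → 101111[q0]0
Step 7: δ(q0, 0) = (q0, 1, R) → 1011111[q0]□

State sequence: q0 → q0 → q0 → q0 → q0 → q0 → q0 → q0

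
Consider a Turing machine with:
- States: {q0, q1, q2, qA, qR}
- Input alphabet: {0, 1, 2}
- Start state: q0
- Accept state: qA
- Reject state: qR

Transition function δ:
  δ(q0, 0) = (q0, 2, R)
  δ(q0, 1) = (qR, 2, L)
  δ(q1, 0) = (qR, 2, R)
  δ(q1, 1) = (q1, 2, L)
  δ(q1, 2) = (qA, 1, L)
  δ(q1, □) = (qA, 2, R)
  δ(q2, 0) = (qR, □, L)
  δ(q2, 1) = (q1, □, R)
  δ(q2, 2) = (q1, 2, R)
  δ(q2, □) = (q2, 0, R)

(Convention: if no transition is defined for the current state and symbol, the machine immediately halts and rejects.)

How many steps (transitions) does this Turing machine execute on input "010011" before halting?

Execution trace:
Initial: [q0]010011
Step 1: δ(q0, 0) = (q0, 2, R) → 2[q0]10011
Step 2: δ(q0, 1) = (qR, 2, L) → [qR]220011

The machine reaches the reject state qR and halts.

The machine executed 2 steps before halting.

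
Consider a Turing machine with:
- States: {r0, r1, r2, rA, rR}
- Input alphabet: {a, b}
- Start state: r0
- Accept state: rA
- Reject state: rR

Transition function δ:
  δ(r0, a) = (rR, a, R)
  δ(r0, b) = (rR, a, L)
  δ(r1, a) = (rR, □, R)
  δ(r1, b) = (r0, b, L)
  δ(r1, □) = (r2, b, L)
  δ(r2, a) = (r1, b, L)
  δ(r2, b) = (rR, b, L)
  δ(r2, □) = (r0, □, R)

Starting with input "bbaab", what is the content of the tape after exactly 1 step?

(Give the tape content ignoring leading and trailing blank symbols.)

Execution trace:
Initial: [r0]bbaab
Step 1: δ(r0, b) = (rR, a, L) → [rR]□abaab

The machine reaches the reject state rR and halts.

After 1 step, the tape (ignoring leading/trailing blanks) is: abaab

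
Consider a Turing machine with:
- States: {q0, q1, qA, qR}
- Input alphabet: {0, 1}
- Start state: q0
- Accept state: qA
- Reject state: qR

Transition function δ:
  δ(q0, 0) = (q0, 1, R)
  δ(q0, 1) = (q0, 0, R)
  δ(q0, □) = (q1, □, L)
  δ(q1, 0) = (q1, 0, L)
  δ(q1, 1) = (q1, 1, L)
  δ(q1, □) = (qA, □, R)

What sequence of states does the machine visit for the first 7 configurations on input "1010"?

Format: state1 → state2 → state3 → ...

Execution trace:
Initial: [q0]1010
Step 1: δ(q0, 1) = (q0, 0, R) → 0[q0]010
Step 2: δ(q0, 0) = (q0, 1, R) → 01[q0]10
Step 3: δ(q0, 1) = (q0, 0, R) → 010[q0]0
Step 4: δ(q0, 0) = (q0, 1, R) → 0101[q0]□
Step 5: δ(q0, □) = (q1, □, L) → 010[q1]1□
Step 6: δ(q1, 1) = (q1, 1, L) → 01[q1]01□

State sequence: q0 → q0 → q0 → q0 → q0 → q1 → q1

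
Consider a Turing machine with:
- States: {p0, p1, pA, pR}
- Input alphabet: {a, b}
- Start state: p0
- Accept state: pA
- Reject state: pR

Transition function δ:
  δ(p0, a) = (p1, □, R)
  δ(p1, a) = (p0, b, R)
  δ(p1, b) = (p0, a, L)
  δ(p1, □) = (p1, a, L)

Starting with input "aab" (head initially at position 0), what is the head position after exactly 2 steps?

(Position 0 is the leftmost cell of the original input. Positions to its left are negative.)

Execution trace (head position shown):
Step 0: [p0]aab  (head at position 0)
Step 1: move right → □[p1]ab  (head at position 1)
Step 2: move right → □b[p0]b  (head at position 2)

After 2 steps, the head is at position 2.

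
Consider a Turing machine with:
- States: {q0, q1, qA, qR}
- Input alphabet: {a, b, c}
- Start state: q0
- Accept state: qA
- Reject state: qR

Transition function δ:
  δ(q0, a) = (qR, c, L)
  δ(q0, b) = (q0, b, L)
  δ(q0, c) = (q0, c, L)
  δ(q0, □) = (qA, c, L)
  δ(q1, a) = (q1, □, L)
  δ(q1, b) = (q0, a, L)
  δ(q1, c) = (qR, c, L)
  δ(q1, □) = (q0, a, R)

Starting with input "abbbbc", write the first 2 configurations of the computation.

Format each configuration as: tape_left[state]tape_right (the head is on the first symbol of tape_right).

Transitions applied:
Step 1: δ(q0, a) = (qR, c, L)

The first 2 configurations are:
[q0]abbbbc ⊢ [qR]□cbbbbc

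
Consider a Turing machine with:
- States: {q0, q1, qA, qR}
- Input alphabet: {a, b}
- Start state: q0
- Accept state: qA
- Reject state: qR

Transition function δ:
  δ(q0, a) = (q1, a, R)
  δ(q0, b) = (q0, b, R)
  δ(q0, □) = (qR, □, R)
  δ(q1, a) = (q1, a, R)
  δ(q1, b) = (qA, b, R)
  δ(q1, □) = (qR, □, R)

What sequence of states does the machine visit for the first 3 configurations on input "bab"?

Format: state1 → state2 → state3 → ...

Execution trace:
Initial: [q0]bab
Step 1: δ(q0, b) = (q0, b, R) → b[q0]ab
Step 2: δ(q0, a) = (q1, a, R) → ba[q1]b

State sequence: q0 → q0 → q1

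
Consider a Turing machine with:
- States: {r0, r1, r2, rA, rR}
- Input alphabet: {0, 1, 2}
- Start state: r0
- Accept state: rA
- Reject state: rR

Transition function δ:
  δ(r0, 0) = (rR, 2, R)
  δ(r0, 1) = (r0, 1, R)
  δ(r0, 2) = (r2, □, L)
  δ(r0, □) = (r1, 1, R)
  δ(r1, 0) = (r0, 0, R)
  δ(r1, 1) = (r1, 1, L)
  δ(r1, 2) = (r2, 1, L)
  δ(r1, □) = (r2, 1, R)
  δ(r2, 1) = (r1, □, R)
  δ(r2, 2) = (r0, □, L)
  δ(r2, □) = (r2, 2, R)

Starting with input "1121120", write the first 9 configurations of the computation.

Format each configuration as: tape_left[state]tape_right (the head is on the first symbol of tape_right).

Transitions applied:
Step 1: δ(r0, 1) = (r0, 1, R)
Step 2: δ(r0, 1) = (r0, 1, R)
Step 3: δ(r0, 2) = (r2, □, L)
Step 4: δ(r2, 1) = (r1, □, R)
Step 5: δ(r1, □) = (r2, 1, R)
Step 6: δ(r2, 1) = (r1, □, R)
Step 7: δ(r1, 1) = (r1, 1, L)
Step 8: δ(r1, □) = (r2, 1, R)

The first 9 configurations are:
[r0]1121120 ⊢ 1[r0]121120 ⊢ 11[r0]21120 ⊢ 1[r2]1□1120 ⊢ 1□[r1]□1120 ⊢ 1□1[r2]1120 ⊢ 1□1□[r1]120 ⊢ 1□1[r1]□120 ⊢ 1□11[r2]120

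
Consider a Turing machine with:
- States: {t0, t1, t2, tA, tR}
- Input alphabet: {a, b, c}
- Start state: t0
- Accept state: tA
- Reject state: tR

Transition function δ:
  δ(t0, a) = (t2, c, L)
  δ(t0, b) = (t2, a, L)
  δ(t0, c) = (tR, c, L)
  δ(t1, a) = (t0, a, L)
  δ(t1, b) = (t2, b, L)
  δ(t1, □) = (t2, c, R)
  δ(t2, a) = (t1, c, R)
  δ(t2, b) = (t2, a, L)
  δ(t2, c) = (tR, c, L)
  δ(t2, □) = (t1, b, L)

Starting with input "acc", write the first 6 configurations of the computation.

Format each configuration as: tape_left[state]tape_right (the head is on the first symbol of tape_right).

Transitions applied:
Step 1: δ(t0, a) = (t2, c, L)
Step 2: δ(t2, □) = (t1, b, L)
Step 3: δ(t1, □) = (t2, c, R)
Step 4: δ(t2, b) = (t2, a, L)
Step 5: δ(t2, c) = (tR, c, L)

The first 6 configurations are:
[t0]acc ⊢ [t2]□ccc ⊢ [t1]□bccc ⊢ c[t2]bccc ⊢ [t2]caccc ⊢ [tR]□caccc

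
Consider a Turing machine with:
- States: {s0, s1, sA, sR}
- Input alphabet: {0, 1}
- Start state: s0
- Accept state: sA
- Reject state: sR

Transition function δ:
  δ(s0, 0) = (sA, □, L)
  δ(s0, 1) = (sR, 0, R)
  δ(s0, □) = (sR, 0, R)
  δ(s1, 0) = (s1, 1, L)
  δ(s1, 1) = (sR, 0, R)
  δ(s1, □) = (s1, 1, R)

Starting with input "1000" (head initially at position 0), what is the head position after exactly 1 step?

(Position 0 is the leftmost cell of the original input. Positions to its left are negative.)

Execution trace (head position shown):
Step 0: [s0]1000  (head at position 0)
Step 1: move right → 0[sR]000  (head at position 1)

After 1 step, the head is at position 1.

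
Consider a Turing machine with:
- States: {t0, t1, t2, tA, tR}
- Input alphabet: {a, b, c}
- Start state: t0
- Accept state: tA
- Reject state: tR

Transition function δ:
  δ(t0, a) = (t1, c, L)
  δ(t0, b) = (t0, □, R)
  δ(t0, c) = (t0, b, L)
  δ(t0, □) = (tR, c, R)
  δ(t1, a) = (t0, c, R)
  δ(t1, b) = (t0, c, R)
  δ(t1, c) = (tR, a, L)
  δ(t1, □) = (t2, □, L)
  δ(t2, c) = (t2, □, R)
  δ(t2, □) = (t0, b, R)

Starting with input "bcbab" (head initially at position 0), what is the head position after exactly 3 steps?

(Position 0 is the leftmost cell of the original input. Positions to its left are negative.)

Execution trace (head position shown):
Step 0: [t0]bcbab  (head at position 0)
Step 1: move right → □[t0]cbab  (head at position 1)
Step 2: move left → [t0]□bbab  (head at position 0)
Step 3: move right → c[tR]bbab  (head at position 1)

After 3 steps, the head is at position 1.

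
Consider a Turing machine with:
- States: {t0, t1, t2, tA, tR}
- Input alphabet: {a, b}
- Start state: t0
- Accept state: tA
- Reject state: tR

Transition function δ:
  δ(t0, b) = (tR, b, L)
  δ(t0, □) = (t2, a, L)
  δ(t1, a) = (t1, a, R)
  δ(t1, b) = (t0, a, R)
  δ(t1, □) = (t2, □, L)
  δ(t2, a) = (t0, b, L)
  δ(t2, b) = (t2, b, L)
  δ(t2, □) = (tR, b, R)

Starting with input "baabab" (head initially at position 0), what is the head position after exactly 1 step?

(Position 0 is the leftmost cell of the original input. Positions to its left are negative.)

Execution trace (head position shown):
Step 0: [t0]baabab  (head at position 0)
Step 1: move left → [tR]□baabab  (head at position -1)

After 1 step, the head is at position -1.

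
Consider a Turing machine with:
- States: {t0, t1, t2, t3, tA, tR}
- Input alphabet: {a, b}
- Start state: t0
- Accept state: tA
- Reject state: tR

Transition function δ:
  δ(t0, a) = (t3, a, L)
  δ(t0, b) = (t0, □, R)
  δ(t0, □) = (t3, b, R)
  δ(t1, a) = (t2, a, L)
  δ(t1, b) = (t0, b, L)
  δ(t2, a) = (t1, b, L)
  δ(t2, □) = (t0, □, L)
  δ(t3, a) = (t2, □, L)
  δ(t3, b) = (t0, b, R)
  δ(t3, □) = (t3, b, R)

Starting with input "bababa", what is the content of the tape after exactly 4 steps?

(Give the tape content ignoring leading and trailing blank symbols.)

Execution trace:
Initial: [t0]bababa
Step 1: δ(t0, b) = (t0, □, R) → □[t0]ababa
Step 2: δ(t0, a) = (t3, a, L) → [t3]□ababa
Step 3: δ(t3, □) = (t3, b, R) → b[t3]ababa
Step 4: δ(t3, a) = (t2, □, L) → [t2]b□baba

No transition is defined for δ(t2, b). By convention the machine halts and rejects.

After 4 steps, the tape (ignoring leading/trailing blanks) is: b□baba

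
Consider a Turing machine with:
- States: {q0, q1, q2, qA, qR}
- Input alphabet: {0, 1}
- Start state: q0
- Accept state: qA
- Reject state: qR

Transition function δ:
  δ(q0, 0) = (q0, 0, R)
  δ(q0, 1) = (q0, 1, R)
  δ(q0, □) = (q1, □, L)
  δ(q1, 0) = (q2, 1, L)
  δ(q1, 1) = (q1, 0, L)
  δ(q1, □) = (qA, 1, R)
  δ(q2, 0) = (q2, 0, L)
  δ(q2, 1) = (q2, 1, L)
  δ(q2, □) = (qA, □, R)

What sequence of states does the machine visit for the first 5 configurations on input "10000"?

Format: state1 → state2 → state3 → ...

Execution trace:
Initial: [q0]10000
Step 1: δ(q0, 1) = (q0, 1, R) → 1[q0]0000
Step 2: δ(q0, 0) = (q0, 0, R) → 10[q0]000
Step 3: δ(q0, 0) = (q0, 0, R) → 100[q0]00
Step 4: δ(q0, 0) = (q0, 0, R) → 1000[q0]0

State sequence: q0 → q0 → q0 → q0 → q0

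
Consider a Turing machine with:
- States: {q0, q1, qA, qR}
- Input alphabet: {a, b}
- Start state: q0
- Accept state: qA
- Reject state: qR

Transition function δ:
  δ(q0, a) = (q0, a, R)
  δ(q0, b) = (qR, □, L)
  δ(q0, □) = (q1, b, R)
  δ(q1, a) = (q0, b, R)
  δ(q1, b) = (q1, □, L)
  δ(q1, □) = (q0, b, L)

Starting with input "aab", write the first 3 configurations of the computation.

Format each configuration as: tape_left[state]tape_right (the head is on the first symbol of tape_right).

Transitions applied:
Step 1: δ(q0, a) = (q0, a, R)
Step 2: δ(q0, a) = (q0, a, R)

The first 3 configurations are:
[q0]aab ⊢ a[q0]ab ⊢ aa[q0]b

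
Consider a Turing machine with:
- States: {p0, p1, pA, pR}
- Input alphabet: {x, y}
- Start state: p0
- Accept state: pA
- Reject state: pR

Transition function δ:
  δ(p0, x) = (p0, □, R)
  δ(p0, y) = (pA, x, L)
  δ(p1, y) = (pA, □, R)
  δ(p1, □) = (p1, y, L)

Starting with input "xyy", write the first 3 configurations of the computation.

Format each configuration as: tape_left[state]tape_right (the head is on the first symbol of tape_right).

Transitions applied:
Step 1: δ(p0, x) = (p0, □, R)
Step 2: δ(p0, y) = (pA, x, L)

The first 3 configurations are:
[p0]xyy ⊢ □[p0]yy ⊢ [pA]□xy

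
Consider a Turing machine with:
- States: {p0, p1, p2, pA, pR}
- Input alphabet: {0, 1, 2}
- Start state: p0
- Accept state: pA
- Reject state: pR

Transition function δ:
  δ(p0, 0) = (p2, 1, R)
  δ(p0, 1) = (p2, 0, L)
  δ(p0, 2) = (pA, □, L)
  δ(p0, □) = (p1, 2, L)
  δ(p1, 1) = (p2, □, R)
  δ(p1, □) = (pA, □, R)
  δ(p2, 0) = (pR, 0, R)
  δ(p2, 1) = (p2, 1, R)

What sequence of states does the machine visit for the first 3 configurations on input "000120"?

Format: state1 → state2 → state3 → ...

Execution trace:
Initial: [p0]000120
Step 1: δ(p0, 0) = (p2, 1, R) → 1[p2]00120
Step 2: δ(p2, 0) = (pR, 0, R) → 10[pR]0120

The machine reaches the reject state pR and halts.

State sequence: p0 → p2 → pR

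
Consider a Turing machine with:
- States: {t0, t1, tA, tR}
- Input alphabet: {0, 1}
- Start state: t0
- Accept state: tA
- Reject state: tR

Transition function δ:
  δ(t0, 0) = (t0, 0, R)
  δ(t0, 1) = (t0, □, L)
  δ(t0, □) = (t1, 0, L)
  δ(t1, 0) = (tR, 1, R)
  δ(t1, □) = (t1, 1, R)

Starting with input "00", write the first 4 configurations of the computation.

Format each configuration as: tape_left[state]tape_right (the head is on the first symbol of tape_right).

Transitions applied:
Step 1: δ(t0, 0) = (t0, 0, R)
Step 2: δ(t0, 0) = (t0, 0, R)
Step 3: δ(t0, □) = (t1, 0, L)

The first 4 configurations are:
[t0]00 ⊢ 0[t0]0 ⊢ 00[t0]□ ⊢ 0[t1]00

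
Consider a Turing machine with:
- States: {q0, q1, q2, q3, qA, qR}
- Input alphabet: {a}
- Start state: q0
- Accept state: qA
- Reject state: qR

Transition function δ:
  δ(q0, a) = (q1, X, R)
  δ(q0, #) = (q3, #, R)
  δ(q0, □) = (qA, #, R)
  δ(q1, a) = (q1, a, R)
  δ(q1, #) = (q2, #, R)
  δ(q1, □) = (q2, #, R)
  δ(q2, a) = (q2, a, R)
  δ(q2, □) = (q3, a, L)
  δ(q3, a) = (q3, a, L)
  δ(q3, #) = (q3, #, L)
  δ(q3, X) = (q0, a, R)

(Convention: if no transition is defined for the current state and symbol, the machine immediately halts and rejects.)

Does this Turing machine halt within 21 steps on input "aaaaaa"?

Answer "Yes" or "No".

Execution trace:
Initial: [q0]aaaaaa
Step 1: δ(q0, a) = (q1, X, R) → X[q1]aaaaa
Step 2: δ(q1, a) = (q1, a, R) → Xa[q1]aaaa
Step 3: δ(q1, a) = (q1, a, R) → Xaa[q1]aaa
Step 4: δ(q1, a) = (q1, a, R) → Xaaa[q1]aa
Step 5: δ(q1, a) = (q1, a, R) → Xaaaa[q1]a
Step 6: δ(q1, a) = (q1, a, R) → Xaaaaa[q1]□
Step 7: δ(q1, □) = (q2, #, R) → Xaaaaa#[q2]□
Step 8: δ(q2, □) = (q3, a, L) → Xaaaaa[q3]#a
Step 9: δ(q3, #) = (q3, #, L) → Xaaaa[q3]a#a
Step 10: δ(q3, a) = (q3, a, L) → Xaaa[q3]aa#a
Step 11: δ(q3, a) = (q3, a, L) → Xaa[q3]aaa#a
Step 12: δ(q3, a) = (q3, a, L) → Xa[q3]aaaa#a
Step 13: δ(q3, a) = (q3, a, L) → X[q3]aaaaa#a
Step 14: δ(q3, a) = (q3, a, L) → [q3]Xaaaaa#a
Step 15: δ(q3, X) = (q0, a, R) → a[q0]aaaaa#a
Step 16: δ(q0, a) = (q1, X, R) → aX[q1]aaaa#a
Step 17: δ(q1, a) = (q1, a, R) → aXa[q1]aaa#a
Step 18: δ(q1, a) = (q1, a, R) → aXaa[q1]aa#a
Step 19: δ(q1, a) = (q1, a, R) → aXaaa[q1]a#a
Step 20: δ(q1, a) = (q1, a, R) → aXaaaa[q1]#a
Step 21: δ(q1, #) = (q2, #, R) → aXaaaa#[q2]a

The machine has not reached a halting state after 21 steps.
The machine did not halt within the 21-step bound.

Answer: No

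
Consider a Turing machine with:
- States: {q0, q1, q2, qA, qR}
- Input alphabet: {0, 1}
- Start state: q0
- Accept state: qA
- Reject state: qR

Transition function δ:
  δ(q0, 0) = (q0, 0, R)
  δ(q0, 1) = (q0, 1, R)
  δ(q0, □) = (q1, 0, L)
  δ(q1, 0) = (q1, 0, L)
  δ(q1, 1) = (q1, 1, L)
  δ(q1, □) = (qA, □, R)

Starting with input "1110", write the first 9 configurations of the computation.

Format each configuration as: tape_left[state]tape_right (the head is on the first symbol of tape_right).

Transitions applied:
Step 1: δ(q0, 1) = (q0, 1, R)
Step 2: δ(q0, 1) = (q0, 1, R)
Step 3: δ(q0, 1) = (q0, 1, R)
Step 4: δ(q0, 0) = (q0, 0, R)
Step 5: δ(q0, □) = (q1, 0, L)
Step 6: δ(q1, 0) = (q1, 0, L)
Step 7: δ(q1, 1) = (q1, 1, L)
Step 8: δ(q1, 1) = (q1, 1, L)

The first 9 configurations are:
[q0]1110 ⊢ 1[q0]110 ⊢ 11[q0]10 ⊢ 111[q0]0 ⊢ 1110[q0]□ ⊢ 111[q1]00 ⊢ 11[q1]100 ⊢ 1[q1]1100 ⊢ [q1]11100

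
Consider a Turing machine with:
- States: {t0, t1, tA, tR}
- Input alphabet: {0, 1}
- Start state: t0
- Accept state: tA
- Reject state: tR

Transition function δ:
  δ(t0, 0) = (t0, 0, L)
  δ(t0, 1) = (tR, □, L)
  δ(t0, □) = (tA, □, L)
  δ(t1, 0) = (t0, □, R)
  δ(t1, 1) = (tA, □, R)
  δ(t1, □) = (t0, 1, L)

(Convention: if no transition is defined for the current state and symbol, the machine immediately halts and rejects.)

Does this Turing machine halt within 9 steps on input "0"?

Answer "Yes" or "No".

Execution trace:
Initial: [t0]0
Step 1: δ(t0, 0) = (t0, 0, L) → [t0]□0
Step 2: δ(t0, □) = (tA, □, L) → [tA]□□0

The machine reaches the accept state tA and halts.
The machine halted after 2 steps (within the 9-step bound).

Answer: Yes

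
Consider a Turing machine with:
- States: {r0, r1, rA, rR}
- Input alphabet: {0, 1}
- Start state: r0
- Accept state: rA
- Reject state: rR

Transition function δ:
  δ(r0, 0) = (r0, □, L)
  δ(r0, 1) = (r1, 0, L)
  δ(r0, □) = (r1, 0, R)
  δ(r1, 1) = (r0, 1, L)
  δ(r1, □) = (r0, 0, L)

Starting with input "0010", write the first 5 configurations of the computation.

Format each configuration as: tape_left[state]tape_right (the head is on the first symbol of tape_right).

Transitions applied:
Step 1: δ(r0, 0) = (r0, □, L)
Step 2: δ(r0, □) = (r1, 0, R)
Step 3: δ(r1, □) = (r0, 0, L)
Step 4: δ(r0, 0) = (r0, □, L)

The first 5 configurations are:
[r0]0010 ⊢ [r0]□□010 ⊢ 0[r1]□010 ⊢ [r0]00010 ⊢ [r0]□□0010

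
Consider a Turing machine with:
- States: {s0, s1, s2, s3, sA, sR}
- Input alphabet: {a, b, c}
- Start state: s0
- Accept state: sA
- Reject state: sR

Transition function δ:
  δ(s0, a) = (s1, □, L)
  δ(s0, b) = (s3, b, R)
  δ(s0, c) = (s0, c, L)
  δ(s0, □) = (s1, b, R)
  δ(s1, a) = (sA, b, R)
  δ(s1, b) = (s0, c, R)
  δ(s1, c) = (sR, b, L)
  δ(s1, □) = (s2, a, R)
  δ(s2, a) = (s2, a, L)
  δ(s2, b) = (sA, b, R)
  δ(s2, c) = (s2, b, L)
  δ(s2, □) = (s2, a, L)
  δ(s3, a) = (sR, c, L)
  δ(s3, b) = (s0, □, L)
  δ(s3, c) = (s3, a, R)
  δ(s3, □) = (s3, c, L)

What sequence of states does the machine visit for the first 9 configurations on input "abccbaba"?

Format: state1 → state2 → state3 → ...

Execution trace:
Initial: [s0]abccbaba
Step 1: δ(s0, a) = (s1, □, L) → [s1]□□bccbaba
Step 2: δ(s1, □) = (s2, a, R) → a[s2]□bccbaba
Step 3: δ(s2, □) = (s2, a, L) → [s2]aabccbaba
Step 4: δ(s2, a) = (s2, a, L) → [s2]□aabccbaba
Step 5: δ(s2, □) = (s2, a, L) → [s2]□aaabccbaba
Step 6: δ(s2, □) = (s2, a, L) → [s2]□aaaabccbaba
Step 7: δ(s2, □) = (s2, a, L) → [s2]□aaaaabccbaba
Step 8: δ(s2, □) = (s2, a, L) → [s2]□aaaaaabccbaba

State sequence: s0 → s1 → s2 → s2 → s2 → s2 → s2 → s2 → s2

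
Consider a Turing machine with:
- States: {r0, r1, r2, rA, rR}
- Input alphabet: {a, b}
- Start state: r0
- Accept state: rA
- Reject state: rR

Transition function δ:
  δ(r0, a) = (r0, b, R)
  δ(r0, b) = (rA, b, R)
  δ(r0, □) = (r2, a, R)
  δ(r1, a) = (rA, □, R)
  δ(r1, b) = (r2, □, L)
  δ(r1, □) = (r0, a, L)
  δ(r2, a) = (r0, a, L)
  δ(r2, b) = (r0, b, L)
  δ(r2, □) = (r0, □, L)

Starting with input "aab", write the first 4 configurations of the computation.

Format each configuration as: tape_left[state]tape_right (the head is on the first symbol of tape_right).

Transitions applied:
Step 1: δ(r0, a) = (r0, b, R)
Step 2: δ(r0, a) = (r0, b, R)
Step 3: δ(r0, b) = (rA, b, R)

The first 4 configurations are:
[r0]aab ⊢ b[r0]ab ⊢ bb[r0]b ⊢ bbb[rA]□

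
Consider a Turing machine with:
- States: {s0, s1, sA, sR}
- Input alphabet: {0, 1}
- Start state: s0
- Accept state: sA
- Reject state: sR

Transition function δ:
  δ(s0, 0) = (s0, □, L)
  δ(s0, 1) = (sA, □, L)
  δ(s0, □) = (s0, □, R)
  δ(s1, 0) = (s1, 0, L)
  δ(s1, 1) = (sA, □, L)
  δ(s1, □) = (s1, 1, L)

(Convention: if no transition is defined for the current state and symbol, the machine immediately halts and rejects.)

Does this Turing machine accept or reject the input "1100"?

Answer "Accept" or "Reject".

Execution trace:
Initial: [s0]1100
Step 1: δ(s0, 1) = (sA, □, L) → [sA]□□100

The machine reaches the accept state sA and halts.

Answer: Accept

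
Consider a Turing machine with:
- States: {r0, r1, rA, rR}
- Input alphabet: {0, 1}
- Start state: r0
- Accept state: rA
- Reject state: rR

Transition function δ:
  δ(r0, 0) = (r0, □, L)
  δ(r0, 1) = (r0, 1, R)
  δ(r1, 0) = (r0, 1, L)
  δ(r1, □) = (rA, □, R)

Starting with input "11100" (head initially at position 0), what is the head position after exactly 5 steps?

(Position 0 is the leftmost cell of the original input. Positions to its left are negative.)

Execution trace (head position shown):
Step 0: [r0]11100  (head at position 0)
Step 1: move right → 1[r0]1100  (head at position 1)
Step 2: move right → 11[r0]100  (head at position 2)
Step 3: move right → 111[r0]00  (head at position 3)
Step 4: move left → 11[r0]1□0  (head at position 2)
Step 5: move right → 111[r0]□0  (head at position 3)

After 5 steps, the head is at position 3.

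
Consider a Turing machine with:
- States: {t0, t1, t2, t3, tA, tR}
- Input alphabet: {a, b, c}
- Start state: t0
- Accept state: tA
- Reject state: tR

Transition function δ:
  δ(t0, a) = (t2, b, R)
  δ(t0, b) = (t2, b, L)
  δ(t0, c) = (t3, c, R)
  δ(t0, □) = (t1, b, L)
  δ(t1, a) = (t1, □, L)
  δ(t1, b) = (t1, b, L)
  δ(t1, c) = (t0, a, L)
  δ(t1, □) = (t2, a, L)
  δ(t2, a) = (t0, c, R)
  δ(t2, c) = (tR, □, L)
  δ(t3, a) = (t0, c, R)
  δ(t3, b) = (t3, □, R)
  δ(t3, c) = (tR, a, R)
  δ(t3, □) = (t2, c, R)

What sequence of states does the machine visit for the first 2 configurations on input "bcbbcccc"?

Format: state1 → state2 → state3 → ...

Execution trace:
Initial: [t0]bcbbcccc
Step 1: δ(t0, b) = (t2, b, L) → [t2]□bcbbcccc

No transition is defined for δ(t2, □). By convention the machine halts and rejects.

State sequence: t0 → t2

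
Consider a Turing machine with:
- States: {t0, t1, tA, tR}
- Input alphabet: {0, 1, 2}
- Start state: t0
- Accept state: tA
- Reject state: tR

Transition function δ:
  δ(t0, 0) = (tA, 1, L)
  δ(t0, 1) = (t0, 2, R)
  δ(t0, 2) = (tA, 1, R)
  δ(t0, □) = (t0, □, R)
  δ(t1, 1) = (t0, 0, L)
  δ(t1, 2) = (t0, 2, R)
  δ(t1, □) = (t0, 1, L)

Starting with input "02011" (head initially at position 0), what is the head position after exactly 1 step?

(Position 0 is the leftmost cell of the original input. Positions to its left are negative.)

Execution trace (head position shown):
Step 0: [t0]02011  (head at position 0)
Step 1: move left → [tA]□12011  (head at position -1)

After 1 step, the head is at position -1.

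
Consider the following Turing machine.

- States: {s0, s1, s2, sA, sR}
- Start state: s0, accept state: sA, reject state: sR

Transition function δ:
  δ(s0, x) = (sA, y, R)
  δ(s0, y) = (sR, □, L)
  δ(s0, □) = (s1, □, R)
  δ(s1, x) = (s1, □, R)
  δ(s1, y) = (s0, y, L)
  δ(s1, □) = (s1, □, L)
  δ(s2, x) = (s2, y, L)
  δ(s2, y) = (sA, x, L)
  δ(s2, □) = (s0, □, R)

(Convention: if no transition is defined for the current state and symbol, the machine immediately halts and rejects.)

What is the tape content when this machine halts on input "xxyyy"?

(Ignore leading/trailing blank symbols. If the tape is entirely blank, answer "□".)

Execution trace:
Initial: [s0]xxyyy
Step 1: δ(s0, x) = (sA, y, R) → y[sA]xyyy

The machine reaches the accept state sA and halts.

Final tape (ignoring leading/trailing blanks): yxyyy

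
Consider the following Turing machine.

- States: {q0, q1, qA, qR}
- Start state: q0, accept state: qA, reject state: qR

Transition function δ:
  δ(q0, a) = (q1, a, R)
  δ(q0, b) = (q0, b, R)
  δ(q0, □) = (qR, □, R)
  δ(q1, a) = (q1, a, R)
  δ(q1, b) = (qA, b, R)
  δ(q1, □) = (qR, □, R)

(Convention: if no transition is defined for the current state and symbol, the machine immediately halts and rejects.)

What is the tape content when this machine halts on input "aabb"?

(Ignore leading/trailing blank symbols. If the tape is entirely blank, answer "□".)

Execution trace:
Initial: [q0]aabb
Step 1: δ(q0, a) = (q1, a, R) → a[q1]abb
Step 2: δ(q1, a) = (q1, a, R) → aa[q1]bb
Step 3: δ(q1, b) = (qA, b, R) → aab[qA]b

The machine reaches the accept state qA and halts.

Final tape (ignoring leading/trailing blanks): aabb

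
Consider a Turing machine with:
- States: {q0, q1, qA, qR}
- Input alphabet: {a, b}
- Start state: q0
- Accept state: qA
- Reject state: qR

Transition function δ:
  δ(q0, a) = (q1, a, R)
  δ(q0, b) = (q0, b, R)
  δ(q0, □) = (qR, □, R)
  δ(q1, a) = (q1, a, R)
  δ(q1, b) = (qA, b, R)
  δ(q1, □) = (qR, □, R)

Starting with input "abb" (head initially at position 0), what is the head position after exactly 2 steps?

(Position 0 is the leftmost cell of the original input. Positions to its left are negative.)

Execution trace (head position shown):
Step 0: [q0]abb  (head at position 0)
Step 1: move right → a[q1]bb  (head at position 1)
Step 2: move right → ab[qA]b  (head at position 2)

After 2 steps, the head is at position 2.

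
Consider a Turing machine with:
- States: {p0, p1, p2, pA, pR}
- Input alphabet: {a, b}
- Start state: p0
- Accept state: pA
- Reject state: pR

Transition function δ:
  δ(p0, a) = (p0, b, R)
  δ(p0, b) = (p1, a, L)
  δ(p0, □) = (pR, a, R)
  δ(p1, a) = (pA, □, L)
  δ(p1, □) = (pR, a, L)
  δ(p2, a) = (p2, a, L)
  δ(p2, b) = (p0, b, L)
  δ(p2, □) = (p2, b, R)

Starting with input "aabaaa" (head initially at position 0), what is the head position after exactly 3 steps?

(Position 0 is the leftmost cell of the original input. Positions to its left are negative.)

Execution trace (head position shown):
Step 0: [p0]aabaaa  (head at position 0)
Step 1: move right → b[p0]abaaa  (head at position 1)
Step 2: move right → bb[p0]baaa  (head at position 2)
Step 3: move left → b[p1]baaaa  (head at position 1)

After 3 steps, the head is at position 1.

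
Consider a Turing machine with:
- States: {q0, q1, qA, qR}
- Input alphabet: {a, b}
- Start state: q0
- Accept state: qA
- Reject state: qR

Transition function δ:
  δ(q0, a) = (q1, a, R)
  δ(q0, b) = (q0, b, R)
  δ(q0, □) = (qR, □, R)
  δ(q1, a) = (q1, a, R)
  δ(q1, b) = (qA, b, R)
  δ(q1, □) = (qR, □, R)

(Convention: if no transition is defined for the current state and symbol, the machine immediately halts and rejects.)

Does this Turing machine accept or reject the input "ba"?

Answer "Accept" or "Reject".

Execution trace:
Initial: [q0]ba
Step 1: δ(q0, b) = (q0, b, R) → b[q0]a
Step 2: δ(q0, a) = (q1, a, R) → ba[q1]□
Step 3: δ(q1, □) = (qR, □, R) → ba□[qR]□

The machine reaches the reject state qR and halts.

Answer: Reject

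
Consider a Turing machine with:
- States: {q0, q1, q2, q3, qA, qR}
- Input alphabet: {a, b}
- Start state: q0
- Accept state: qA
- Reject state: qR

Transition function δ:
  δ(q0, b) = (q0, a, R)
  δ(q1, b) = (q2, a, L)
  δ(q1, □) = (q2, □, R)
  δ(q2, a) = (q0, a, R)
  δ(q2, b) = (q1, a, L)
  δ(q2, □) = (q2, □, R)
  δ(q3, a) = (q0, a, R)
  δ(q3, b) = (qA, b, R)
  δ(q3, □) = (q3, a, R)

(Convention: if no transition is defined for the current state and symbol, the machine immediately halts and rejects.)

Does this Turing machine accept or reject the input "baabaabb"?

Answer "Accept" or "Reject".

Execution trace:
Initial: [q0]baabaabb
Step 1: δ(q0, b) = (q0, a, R) → a[q0]aabaabb

No transition is defined for δ(q0, a). By convention the machine halts and rejects.

Answer: Reject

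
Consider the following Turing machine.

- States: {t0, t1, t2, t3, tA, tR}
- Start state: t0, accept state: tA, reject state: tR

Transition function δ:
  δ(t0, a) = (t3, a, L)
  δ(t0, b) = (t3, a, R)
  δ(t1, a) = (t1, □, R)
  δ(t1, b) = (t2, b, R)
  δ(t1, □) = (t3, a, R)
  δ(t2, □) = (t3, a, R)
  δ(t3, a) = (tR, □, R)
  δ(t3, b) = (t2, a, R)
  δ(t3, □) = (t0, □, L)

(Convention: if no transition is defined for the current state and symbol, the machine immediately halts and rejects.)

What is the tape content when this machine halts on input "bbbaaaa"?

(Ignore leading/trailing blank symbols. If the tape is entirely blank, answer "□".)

Execution trace:
Initial: [t0]bbbaaaa
Step 1: δ(t0, b) = (t3, a, R) → a[t3]bbaaaa
Step 2: δ(t3, b) = (t2, a, R) → aa[t2]baaaa

No transition is defined for δ(t2, b). By convention the machine halts and rejects.

Final tape (ignoring leading/trailing blanks): aabaaaa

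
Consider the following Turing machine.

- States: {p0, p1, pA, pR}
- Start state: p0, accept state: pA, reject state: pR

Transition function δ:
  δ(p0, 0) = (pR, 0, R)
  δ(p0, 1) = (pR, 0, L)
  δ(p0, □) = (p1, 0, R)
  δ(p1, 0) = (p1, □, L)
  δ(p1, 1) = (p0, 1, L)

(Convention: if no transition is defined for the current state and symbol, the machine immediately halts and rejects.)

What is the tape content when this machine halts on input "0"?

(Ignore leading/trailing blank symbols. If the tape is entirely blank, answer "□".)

Execution trace:
Initial: [p0]0
Step 1: δ(p0, 0) = (pR, 0, R) → 0[pR]□

The machine reaches the reject state pR and halts.

Final tape (ignoring leading/trailing blanks): 0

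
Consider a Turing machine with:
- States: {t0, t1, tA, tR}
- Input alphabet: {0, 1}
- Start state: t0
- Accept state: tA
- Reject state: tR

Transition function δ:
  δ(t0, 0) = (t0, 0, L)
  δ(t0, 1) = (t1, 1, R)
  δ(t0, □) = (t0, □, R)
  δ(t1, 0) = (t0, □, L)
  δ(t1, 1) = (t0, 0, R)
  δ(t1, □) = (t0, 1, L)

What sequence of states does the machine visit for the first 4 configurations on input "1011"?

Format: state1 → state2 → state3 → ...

Execution trace:
Initial: [t0]1011
Step 1: δ(t0, 1) = (t1, 1, R) → 1[t1]011
Step 2: δ(t1, 0) = (t0, □, L) → [t0]1□11
Step 3: δ(t0, 1) = (t1, 1, R) → 1[t1]□11

State sequence: t0 → t1 → t0 → t1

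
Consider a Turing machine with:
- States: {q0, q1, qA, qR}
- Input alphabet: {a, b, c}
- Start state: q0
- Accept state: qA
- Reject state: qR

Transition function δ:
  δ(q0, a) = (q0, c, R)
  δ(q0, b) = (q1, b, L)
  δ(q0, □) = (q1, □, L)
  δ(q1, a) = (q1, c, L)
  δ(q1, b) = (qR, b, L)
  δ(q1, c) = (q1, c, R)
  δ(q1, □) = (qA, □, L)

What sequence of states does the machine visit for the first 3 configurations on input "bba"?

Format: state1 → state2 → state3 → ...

Execution trace:
Initial: [q0]bba
Step 1: δ(q0, b) = (q1, b, L) → [q1]□bba
Step 2: δ(q1, □) = (qA, □, L) → [qA]□□bba

The machine reaches the accept state qA and halts.

State sequence: q0 → q1 → qA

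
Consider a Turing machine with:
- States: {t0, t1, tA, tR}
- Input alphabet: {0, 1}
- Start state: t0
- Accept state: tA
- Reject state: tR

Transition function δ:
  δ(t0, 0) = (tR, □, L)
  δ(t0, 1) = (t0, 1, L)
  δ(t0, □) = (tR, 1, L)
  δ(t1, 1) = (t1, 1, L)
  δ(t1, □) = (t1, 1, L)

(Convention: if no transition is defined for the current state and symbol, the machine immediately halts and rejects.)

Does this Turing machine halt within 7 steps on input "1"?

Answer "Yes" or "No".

Execution trace:
Initial: [t0]1
Step 1: δ(t0, 1) = (t0, 1, L) → [t0]□1
Step 2: δ(t0, □) = (tR, 1, L) → [tR]□11

The machine reaches the reject state tR and halts.
The machine halted after 2 steps (within the 7-step bound).

Answer: Yes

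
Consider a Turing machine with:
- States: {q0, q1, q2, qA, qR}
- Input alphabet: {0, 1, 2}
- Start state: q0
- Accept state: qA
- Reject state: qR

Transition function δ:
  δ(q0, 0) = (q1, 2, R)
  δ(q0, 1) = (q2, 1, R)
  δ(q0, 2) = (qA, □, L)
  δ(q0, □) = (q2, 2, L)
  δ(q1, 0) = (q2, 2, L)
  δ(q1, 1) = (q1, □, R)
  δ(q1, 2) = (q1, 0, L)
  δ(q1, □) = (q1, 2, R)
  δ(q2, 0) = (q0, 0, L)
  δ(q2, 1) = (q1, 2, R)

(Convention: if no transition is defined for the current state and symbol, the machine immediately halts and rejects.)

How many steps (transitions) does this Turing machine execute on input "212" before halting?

Execution trace:
Initial: [q0]212
Step 1: δ(q0, 2) = (qA, □, L) → [qA]□□12

The machine reaches the accept state qA and halts.

The machine executed 1 step before halting.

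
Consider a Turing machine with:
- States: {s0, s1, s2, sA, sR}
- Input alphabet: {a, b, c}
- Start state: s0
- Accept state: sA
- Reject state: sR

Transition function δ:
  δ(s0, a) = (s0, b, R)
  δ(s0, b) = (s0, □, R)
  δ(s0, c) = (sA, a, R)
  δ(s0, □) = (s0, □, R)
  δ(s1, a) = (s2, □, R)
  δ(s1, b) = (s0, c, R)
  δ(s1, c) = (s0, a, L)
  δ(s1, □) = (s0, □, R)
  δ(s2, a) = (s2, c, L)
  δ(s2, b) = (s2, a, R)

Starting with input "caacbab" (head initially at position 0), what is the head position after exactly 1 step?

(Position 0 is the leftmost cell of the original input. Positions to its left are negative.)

Execution trace (head position shown):
Step 0: [s0]caacbab  (head at position 0)
Step 1: move right → a[sA]aacbab  (head at position 1)

After 1 step, the head is at position 1.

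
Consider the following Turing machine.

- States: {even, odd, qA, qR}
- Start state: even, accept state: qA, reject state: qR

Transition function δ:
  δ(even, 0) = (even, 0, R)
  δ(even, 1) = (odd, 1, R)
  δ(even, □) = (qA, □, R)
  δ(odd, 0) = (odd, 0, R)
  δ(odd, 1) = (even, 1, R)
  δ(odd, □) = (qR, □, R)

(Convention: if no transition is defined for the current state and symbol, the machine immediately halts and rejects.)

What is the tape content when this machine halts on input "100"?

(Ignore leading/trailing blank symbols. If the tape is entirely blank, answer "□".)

Execution trace:
Initial: [even]100
Step 1: δ(even, 1) = (odd, 1, R) → 1[odd]00
Step 2: δ(odd, 0) = (odd, 0, R) → 10[odd]0
Step 3: δ(odd, 0) = (odd, 0, R) → 100[odd]□
Step 4: δ(odd, □) = (qR, □, R) → 100□[qR]□

The machine reaches the reject state qR and halts.

Final tape (ignoring leading/trailing blanks): 100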